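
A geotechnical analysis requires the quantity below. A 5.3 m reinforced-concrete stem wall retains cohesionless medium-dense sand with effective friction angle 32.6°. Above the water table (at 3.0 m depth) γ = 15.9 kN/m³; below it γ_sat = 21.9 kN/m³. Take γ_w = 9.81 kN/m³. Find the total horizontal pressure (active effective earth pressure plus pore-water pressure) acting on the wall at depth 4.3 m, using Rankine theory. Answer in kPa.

31.8 kPa

K_a = (1 − sin φ)/(1 + sin φ) = 0.2997.
γ' = 21.9 − 9.81 = 12.09 kN/m³.
Effective vertical stress at 4.3 m: σ'_v = 15.9×3.0 + 12.09×1.30 = 63.42 kPa.
σ'_h = K_a σ'_v = 0.2997 × 63.42 = 19.01 kPa; u = γ_w × 1.30 = 12.75 kPa.
Total σ_h = 19.01 + 12.75 = 31.76 kPa.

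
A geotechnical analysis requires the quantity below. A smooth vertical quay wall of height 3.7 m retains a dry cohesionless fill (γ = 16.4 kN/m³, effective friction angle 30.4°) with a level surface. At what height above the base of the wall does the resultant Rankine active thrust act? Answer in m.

K_a = 0.3280.
The pressure distribution is triangular, so the resultant acts at H/3 above the base = 3.7/3 = 1.233 m.

1.23 m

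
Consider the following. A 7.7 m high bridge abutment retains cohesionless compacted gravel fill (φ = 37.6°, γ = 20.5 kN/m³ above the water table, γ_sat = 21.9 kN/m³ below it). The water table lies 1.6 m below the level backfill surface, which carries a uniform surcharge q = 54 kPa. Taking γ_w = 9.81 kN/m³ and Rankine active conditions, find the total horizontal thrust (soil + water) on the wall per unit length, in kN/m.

K_a = tan²(45° − φ/2) = 0.2421.
γ' = 21.9 − 9.81 = 12.09 kN/m³. h₂ = H − d_w = 6.1 m.
σ'_h: at surface K_a·q = 13.07; at WT K_a(q+γd_w) = 21.02; at base K_a(q+γd_w+γ'h₂) = 38.87 kPa.
P₁ = ½(13.07+21.02)×1.6 = 27.27; P₂ = ½(21.02+38.87)×6.1 = 182.7; P_w = ½γ_w h₂² = 182.5.
Total = 27.27+182.7+182.5 = 392.4 kN/m.

392 kN/m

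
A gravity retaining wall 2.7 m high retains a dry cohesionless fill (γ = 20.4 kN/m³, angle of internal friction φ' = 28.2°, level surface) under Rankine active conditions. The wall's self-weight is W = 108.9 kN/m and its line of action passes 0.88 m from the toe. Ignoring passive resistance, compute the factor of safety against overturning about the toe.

K_a = tan²(45° − 28.2°/2) = 0.3582.
P_a = ½K_aγH² = 0.5×0.3582×20.4×2.7² = 26.63 kN/m, acting at H/3 = 0.9000 m above the base.
Overturning moment M_o = P_a × H/3 = 26.63 × 0.9000 = 23.97.
Resisting moment M_r = W × 0.88 = 108.9 × 0.88 = 95.83.
FS_overturning = M_r/M_o = 95.83/23.97 = 3.998.

4.00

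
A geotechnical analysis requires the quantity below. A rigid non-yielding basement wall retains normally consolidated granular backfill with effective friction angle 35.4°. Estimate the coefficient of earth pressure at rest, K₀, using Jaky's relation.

0.421

K₀ = 1 − sin φ' = 1 − sin 35.4° = 0.4207.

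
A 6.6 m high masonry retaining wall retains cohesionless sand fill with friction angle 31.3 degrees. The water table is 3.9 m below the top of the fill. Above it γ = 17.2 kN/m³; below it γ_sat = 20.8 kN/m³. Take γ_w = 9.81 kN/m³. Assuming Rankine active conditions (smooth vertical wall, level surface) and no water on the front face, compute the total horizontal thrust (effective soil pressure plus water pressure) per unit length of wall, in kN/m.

147 kN/m

K_a = tan²(45° − φ/2) = 0.3162.
γ' = 20.8 − 9.81 = 10.99 kN/m³. Depth below WT = 2.7 m.
σ'_h at WT = K_a γ d_w = 21.21 kPa; at base = 21.21 + K_a γ' × 2.7 = 30.59 kPa.
P₁ (0–3.9 m) = ½×21.21×3.9 = 41.36. P₂ (3.9–6.6 m) = ½(21.21+30.59)×2.7 = 69.94.
P_w = ½ γ_w h₂² = 0.5×9.81×2.7² = 35.76. Total = 41.36+69.94+35.76 = 147.1 kN/m.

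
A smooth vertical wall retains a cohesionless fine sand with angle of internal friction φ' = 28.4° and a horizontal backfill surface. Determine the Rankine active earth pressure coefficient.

K_a = tan²(45° − φ/2) = tan²(30.80°) = 0.3554.

0.355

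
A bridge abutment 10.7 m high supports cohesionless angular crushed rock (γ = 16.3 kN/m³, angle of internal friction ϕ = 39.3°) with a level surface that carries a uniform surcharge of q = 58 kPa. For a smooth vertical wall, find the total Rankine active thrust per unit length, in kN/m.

349 kN/m

K_a = tan²(45° − φ/2) = 0.2245.
Soil triangle: ½ K_a γ H² = 0.5×0.2245×16.3×10.7² = 209.4 kN/m.
Surcharge rectangle: K_a q H = 0.2245×58×10.7 = 139.3 kN/m.
Total = 209.4 + 139.3 = 348.7 kN/m.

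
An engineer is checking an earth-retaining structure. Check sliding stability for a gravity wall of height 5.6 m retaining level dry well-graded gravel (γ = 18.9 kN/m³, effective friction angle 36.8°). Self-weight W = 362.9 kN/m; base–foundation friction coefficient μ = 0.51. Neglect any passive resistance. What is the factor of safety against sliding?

K_a = tan²(45° − 36.8°/2) = 0.2508.
P_a = ½K_aγH² = 0.5×0.2508×18.9×5.6² = 74.31 kN/m, acting at H/3 = 1.867 m above the base.
FS_sliding = μW / P_a = 0.51×362.9 / 74.31 = 2.490.

2.49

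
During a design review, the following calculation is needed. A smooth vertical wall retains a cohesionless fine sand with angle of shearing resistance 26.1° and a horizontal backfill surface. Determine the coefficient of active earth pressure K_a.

0.389

K_a = (1 − sin φ)/(1 + sin φ) = (1 − sin 26.1°)/(1 + sin 26.1°) = 0.3889.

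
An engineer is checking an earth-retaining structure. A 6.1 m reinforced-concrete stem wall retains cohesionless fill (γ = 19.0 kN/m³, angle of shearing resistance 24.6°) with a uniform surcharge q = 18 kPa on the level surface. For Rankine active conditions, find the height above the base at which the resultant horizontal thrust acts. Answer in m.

K_a = 0.4121.
Triangular part P₁ = ½K_aγH² = 145.7 at H/3 = 2.033 m; rectangular part P₂ = K_a q H = 45.25 at H/2 = 3.050 m.
ȳ = (P₁·2.033 + P₂·3.050)/(P₁+P₂) = 2.274 m.

2.27 m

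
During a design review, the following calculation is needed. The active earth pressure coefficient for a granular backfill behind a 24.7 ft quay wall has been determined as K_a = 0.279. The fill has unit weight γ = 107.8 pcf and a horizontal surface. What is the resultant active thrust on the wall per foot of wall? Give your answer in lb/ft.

9170 lb/ft

P = ½ K_a γ H² = 0.5 × 0.279 × 107.8 × 24.7² = 9175 lb/ft.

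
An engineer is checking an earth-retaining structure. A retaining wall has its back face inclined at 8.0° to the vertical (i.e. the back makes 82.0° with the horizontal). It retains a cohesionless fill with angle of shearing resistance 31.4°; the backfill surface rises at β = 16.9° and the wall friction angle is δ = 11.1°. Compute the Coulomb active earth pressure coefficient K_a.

K_a = sin²(α+φ) / [sin²α · sin(α−δ) · (1 + √{sin(φ+δ)sin(φ−β) / (sin(α−δ)sin(α+β))})²].
With α = 82.0°, φ = 31.4°, δ = 11.1°, β = 16.9°: K_a = 0.4472.

0.447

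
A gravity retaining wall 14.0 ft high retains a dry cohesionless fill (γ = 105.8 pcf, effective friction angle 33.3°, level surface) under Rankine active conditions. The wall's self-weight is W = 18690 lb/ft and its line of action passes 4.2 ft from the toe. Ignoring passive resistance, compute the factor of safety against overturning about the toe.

K_a = tan²(45° − 33.3°/2) = 0.2911.
P_a = ½K_aγH² = 0.5×0.2911×105.8×14.0² = 3019 lb/ft, acting at H/3 = 4.667 ft above the base.
Overturning moment M_o = P_a × H/3 = 3019 × 4.667 = 14090.
Resisting moment M_r = W × 4.2 = 18690 × 4.2 = 78500.
FS_overturning = M_r/M_o = 78500/14090 = 5.572.

5.57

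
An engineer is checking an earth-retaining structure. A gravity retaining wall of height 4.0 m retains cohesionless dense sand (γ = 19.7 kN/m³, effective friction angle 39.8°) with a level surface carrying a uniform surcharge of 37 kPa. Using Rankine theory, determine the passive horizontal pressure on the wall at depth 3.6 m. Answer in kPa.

K_p = (1 + sin φ)/(1 − sin φ) = 4.557.
σ_v = γz + q = 19.7 × 3.6 + 37 = 107.9 kPa.
σ_h = K_p σ_v = 4.557 × 107.9 = 491.8 kPa.

492 kPa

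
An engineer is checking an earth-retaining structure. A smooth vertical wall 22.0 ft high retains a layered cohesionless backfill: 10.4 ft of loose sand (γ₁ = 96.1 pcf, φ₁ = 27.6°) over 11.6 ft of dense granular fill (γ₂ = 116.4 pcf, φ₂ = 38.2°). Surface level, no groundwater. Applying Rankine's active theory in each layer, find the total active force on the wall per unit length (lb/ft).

6490 lb/ft

K_a1 = tan²(45°−27.6°/2) = 0.3668; K_a2 = tan²(45°−38.2°/2) = 0.2358.
Layer 1: σ at base = K_a1 γ₁ h₁ = 366.6 psf; P₁ = ½×366.6×10.4 = 1906.
Layer 2: σ_v at top = γ₁h₁ = 999.4; σ_h top = K_a2×999.4 = 235.6; σ_h base = K_a2×(999.4+116.4×11.6) = 554.0.
P₂ = ½(235.6+554.0)×11.6 = 4580. Total P_a = 1906+4580 = 6486 lb/ft.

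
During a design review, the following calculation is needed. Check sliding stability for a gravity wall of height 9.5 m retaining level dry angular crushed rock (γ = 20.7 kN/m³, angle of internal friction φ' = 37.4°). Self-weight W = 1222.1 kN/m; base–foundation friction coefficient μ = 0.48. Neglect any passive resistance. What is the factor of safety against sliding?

2.57

K_a = tan²(45° − 37.4°/2) = 0.2443.
P_a = ½K_aγH² = 0.5×0.2443×20.7×9.5² = 228.2 kN/m, acting at H/3 = 3.167 m above the base.
FS_sliding = μW / P_a = 0.48×1222.1 / 228.2 = 2.571.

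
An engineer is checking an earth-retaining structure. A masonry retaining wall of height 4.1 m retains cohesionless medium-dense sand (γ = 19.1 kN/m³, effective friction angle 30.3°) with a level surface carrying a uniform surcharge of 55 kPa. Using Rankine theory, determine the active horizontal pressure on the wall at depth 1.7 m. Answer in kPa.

K_a = (1 − sin φ)/(1 + sin φ) = 0.3293.
σ_v = γz + q = 19.1 × 1.7 + 55 = 87.47 kPa.
σ_h = K_a σ_v = 0.3293 × 87.47 = 28.81 kPa.

28.8 kPa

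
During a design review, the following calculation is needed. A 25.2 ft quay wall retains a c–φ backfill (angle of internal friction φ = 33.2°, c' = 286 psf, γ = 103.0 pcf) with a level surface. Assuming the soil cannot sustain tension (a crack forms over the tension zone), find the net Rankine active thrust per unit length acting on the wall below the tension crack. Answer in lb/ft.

K_a = 0.2924; √K_a = 0.5407.
Tension-crack depth z_c = 2c/(γ√K_a) = 2×286/(103.0×0.5407) = 10.27 ft.
σ_a at base = K_a γ H − 2c√K_a = 0.2924×103.0×25.2 − 2×286×0.5407 = 449.6 psf.
P_a = ½ × 449.6 × (H − z_c) = 0.5×449.6×14.93 = 3356 lb/ft.

3360 lb/ft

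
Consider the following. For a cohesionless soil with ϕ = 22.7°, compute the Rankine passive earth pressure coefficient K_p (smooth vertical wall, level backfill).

K_p = (1 + sin φ)/(1 − sin φ) = tan²(45° + 22.7°/2) = 2.257.

2.26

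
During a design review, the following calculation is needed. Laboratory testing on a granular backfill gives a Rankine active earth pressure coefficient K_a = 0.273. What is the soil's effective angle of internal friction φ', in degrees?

34.8°

K_a = tan²(45° − φ/2) ⇒ 45° − φ/2 = arctan(√0.273) = 27.59°.
φ = 2(45° − 27.59°) = 34.83°.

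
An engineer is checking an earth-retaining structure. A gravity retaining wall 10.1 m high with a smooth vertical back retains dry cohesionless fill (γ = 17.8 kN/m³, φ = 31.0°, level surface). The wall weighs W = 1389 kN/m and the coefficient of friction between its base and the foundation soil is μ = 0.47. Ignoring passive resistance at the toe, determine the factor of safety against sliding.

2.25

K_a = tan²(45° − 31.0°/2) = 0.3201.
P_a = ½K_aγH² = 0.5×0.3201×17.8×10.1² = 290.6 kN/m, acting at H/3 = 3.367 m above the base.
FS_sliding = μW / P_a = 0.47×1389 / 290.6 = 2.246.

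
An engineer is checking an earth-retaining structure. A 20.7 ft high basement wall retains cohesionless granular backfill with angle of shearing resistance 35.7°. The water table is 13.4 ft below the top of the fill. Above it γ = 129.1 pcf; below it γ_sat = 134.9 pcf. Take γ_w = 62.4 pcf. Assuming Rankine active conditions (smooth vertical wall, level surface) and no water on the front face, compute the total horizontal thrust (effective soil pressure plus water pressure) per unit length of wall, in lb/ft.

K_a = tan²(45° − φ/2) = 0.2630.
γ' = 134.9 − 62.4 = 72.50 pcf. Depth below WT = 7.3 ft.
σ'_h at WT = K_a γ d_w = 455.0 psf; at base = 455.0 + K_a γ' × 7.3 = 594.1 psf.
P₁ (0–13.4 ft) = ½×455.0×13.4 = 3048. P₂ (13.4–20.7 ft) = ½(455.0+594.1)×7.3 = 3829.
P_w = ½ γ_w h₂² = 0.5×62.4×7.3² = 1663. Total = 3048+3829+1663 = 8540 lb/ft.

8540 lb/ft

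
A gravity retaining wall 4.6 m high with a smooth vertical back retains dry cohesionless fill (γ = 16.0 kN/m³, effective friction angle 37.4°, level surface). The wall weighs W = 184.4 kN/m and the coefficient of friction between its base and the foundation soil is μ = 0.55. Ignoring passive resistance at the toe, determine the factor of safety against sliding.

2.45

K_a = tan²(45° − 37.4°/2) = 0.2443.
P_a = ½K_aγH² = 0.5×0.2443×16.0×4.6² = 41.35 kN/m, acting at H/3 = 1.533 m above the base.
FS_sliding = μW / P_a = 0.55×184.4 / 41.35 = 2.453.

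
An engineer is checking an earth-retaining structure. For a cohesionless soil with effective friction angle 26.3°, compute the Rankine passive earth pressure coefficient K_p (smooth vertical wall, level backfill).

K_p = (1 + sin φ)/(1 − sin φ) = tan²(45° + 26.3°/2) = 2.591.

2.59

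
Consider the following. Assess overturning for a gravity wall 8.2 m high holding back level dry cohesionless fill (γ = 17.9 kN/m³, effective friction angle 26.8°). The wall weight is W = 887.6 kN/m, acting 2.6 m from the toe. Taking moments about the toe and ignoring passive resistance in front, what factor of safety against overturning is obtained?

3.71

K_a = tan²(45° − 26.8°/2) = 0.3785.
P_a = ½K_aγH² = 0.5×0.3785×17.9×8.2² = 227.8 kN/m, acting at H/3 = 2.733 m above the base.
Overturning moment M_o = P_a × H/3 = 227.8 × 2.733 = 622.6.
Resisting moment M_r = W × 2.6 = 887.6 × 2.6 = 2308.
FS_overturning = M_r/M_o = 2308/622.6 = 3.707.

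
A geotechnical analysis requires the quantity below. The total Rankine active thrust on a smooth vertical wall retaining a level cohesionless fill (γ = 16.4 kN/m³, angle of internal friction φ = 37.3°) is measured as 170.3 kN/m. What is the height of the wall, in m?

9.20 m

K_a = 0.2453. P_a = ½ K_a γ H² ⇒ H = √(2P_a/(K_a γ)).
H = √(2×170.3/(0.2453×16.4)) = 9.201 m.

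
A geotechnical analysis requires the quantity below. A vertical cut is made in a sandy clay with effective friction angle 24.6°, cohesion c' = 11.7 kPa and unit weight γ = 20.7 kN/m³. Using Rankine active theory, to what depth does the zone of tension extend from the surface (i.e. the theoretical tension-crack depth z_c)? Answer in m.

K_a = tan²(45° − 24.6°/2) = 0.4121; √K_a = 0.6420.
The active pressure is zero where K_a γ z = 2c√K_a, so z_c = 2c/(γ√K_a) = 2×11.7/(20.7×0.6420) = 1.761 m.

1.76 m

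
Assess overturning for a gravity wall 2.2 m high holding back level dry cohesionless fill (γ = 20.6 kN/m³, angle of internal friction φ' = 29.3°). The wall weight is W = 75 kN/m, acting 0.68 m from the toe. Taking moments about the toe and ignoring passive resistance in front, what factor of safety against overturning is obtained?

4.07

K_a = tan²(45° − 29.3°/2) = 0.3428.
P_a = ½K_aγH² = 0.5×0.3428×20.6×2.2² = 17.09 kN/m, acting at H/3 = 0.7333 m above the base.
Overturning moment M_o = P_a × H/3 = 17.09 × 0.7333 = 12.53.
Resisting moment M_r = W × 0.68 = 75 × 0.68 = 51.00.
FS_overturning = M_r/M_o = 51.00/12.53 = 4.069.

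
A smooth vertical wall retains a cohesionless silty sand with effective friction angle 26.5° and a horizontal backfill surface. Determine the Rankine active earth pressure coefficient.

0.383

K_a = (1 − sin φ)/(1 + sin φ) = (1 − sin 26.5°)/(1 + sin 26.5°) = 0.3829.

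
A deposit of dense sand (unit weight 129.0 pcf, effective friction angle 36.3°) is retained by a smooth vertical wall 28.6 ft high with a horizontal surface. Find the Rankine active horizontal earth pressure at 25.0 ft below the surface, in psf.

826 psf

K_a = (1 − sin φ)/(1 + sin φ) = 0.2563.
σ_h = K_a γ z = 0.2563 × 129.0 × 25.0 = 826.5 psf.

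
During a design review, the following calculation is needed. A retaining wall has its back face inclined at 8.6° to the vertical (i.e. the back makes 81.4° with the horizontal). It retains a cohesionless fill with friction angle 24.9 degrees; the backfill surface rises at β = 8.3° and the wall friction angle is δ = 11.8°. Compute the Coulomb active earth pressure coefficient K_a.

K_a = sin²(α+φ) / [sin²α · sin(α−δ) · (1 + √{sin(φ+δ)sin(φ−β) / (sin(α−δ)sin(α+β))})²].
With α = 81.4°, φ = 24.9°, δ = 11.8°, β = 8.3°: K_a = 0.4938.

0.494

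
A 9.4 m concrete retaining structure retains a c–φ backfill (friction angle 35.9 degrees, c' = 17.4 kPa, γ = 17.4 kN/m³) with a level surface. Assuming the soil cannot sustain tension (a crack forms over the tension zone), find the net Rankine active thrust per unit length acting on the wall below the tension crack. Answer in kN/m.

68.2 kN/m

K_a = 0.2607; √K_a = 0.5106.
Tension-crack depth z_c = 2c/(γ√K_a) = 2×17.4/(17.4×0.5106) = 3.917 m.
σ_a at base = K_a γ H − 2c√K_a = 0.2607×17.4×9.4 − 2×17.4×0.5106 = 24.88 kPa.
P_a = ½ × 24.88 × (H − z_c) = 0.5×24.88×5.483 = 68.20 kN/m.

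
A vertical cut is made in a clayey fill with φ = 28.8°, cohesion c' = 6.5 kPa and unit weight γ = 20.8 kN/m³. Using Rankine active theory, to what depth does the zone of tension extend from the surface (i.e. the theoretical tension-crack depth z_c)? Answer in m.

K_a = tan²(45° − 28.8°/2) = 0.3498; √K_a = 0.5914.
The active pressure is zero where K_a γ z = 2c√K_a, so z_c = 2c/(γ√K_a) = 2×6.5/(20.8×0.5914) = 1.057 m.

1.06 m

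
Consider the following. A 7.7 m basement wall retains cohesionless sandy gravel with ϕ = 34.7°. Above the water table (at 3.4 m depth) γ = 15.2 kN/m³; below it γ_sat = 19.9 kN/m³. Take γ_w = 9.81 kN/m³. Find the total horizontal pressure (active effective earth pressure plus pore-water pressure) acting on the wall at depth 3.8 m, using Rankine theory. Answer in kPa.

19.2 kPa

K_a = (1 − sin φ)/(1 + sin φ) = 0.2745.
γ' = 19.9 − 9.81 = 10.09 kN/m³.
Effective vertical stress at 3.8 m: σ'_v = 15.2×3.4 + 10.09×0.400 = 55.72 kPa.
σ'_h = K_a σ'_v = 0.2745 × 55.72 = 15.29 kPa; u = γ_w × 0.400 = 3.924 kPa.
Total σ_h = 15.29 + 3.924 = 19.22 kPa.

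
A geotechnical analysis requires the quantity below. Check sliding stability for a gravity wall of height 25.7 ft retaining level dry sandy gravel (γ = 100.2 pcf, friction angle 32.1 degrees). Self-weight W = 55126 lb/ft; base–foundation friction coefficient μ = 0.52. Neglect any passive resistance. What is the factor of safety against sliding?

2.83

K_a = tan²(45° − 32.1°/2) = 0.3060.
P_a = ½K_aγH² = 0.5×0.3060×100.2×25.7² = 10130 lb/ft, acting at H/3 = 8.567 ft above the base.
FS_sliding = μW / P_a = 0.52×55126 / 10130 = 2.831.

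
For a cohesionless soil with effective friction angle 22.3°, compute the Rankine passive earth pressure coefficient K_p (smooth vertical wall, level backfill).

2.22

K_p = (1 + sin φ)/(1 − sin φ) = tan²(45° + 22.3°/2) = 2.223.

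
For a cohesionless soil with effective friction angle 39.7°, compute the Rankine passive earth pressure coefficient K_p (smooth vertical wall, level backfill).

K_p = (1 + sin φ)/(1 − sin φ) = tan²(45° + 39.7°/2) = 4.537.

4.54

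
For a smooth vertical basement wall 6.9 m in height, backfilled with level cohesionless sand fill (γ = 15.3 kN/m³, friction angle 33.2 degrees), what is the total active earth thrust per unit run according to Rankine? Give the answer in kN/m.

K_a = tan²(45° − φ/2) = 0.2924.
P_a = ½ K_a γ H² = 0.5 × 0.2924 × 15.3 × 6.9² = 106.5 kN/m.

106 kN/m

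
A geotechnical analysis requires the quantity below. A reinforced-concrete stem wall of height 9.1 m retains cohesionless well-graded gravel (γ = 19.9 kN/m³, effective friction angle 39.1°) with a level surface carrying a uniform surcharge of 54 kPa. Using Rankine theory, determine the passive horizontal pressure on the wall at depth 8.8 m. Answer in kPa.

1010 kPa

K_p = (1 + sin φ)/(1 − sin φ) = 4.415.
σ_v = γz + q = 19.9 × 8.8 + 54 = 229.1 kPa.
σ_h = K_p σ_v = 4.415 × 229.1 = 1012 kPa.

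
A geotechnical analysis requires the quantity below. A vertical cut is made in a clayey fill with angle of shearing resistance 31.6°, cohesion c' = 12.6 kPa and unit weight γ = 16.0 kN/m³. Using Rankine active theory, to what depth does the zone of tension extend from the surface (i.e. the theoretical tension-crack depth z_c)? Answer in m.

2.82 m

K_a = tan²(45° − 31.6°/2) = 0.3123; √K_a = 0.5589.
The active pressure is zero where K_a γ z = 2c√K_a, so z_c = 2c/(γ√K_a) = 2×12.6/(16.0×0.5589) = 2.818 m.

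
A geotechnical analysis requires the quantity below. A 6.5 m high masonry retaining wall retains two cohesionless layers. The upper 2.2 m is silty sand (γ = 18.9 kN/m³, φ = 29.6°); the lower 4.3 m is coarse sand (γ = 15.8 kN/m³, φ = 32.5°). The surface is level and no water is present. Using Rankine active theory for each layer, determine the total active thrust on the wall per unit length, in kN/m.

113 kN/m

K_a1 = tan²(45°−29.6°/2) = 0.3387; K_a2 = tan²(45°−32.5°/2) = 0.3010.
Layer 1: σ at base = K_a1 γ₁ h₁ = 14.08 kPa; P₁ = ½×14.08×2.2 = 15.49.
Layer 2: σ_v at top = γ₁h₁ = 41.58; σ_h top = K_a2×41.58 = 12.51; σ_h base = K_a2×(41.58+15.8×4.3) = 32.96.
P₂ = ½(12.51+32.96)×4.3 = 97.78. Total P_a = 15.49+97.78 = 113.3 kN/m.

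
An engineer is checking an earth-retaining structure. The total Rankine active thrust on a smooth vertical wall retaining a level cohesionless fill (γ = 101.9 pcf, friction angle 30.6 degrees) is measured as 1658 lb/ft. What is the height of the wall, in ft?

10.0 ft

K_a = 0.3253. P_a = ½ K_a γ H² ⇒ H = √(2P_a/(K_a γ)).
H = √(2×1658/(0.3253×101.9)) = 10.00 ft.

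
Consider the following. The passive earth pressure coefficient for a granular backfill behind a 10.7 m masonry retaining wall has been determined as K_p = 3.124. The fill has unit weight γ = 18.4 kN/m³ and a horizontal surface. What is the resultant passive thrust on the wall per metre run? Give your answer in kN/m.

P = ½ K_p γ H² = 0.5 × 3.124 × 18.4 × 10.7² = 3291 kN/m.

3290 kN/m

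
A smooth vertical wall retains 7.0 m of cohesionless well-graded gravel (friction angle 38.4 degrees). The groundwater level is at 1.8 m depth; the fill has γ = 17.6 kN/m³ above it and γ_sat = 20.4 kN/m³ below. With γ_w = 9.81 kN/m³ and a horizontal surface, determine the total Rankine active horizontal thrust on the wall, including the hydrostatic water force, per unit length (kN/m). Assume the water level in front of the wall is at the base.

211 kN/m

K_a = tan²(45° − φ/2) = 0.2337.
γ' = 20.4 − 9.81 = 10.59 kN/m³. Depth below WT = 5.2 m.
σ'_h at WT = K_a γ d_w = 7.403 kPa; at base = 7.403 + K_a γ' × 5.2 = 20.27 kPa.
P₁ (0–1.8 m) = ½×7.403×1.8 = 6.663. P₂ (1.8–7.0 m) = ½(7.403+20.27)×5.2 = 71.96.
P_w = ½ γ_w h₂² = 0.5×9.81×5.2² = 132.6. Total = 6.663+71.96+132.6 = 211.3 kN/m.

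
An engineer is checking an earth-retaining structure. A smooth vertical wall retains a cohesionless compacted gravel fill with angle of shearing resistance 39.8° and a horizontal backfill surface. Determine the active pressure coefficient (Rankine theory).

K_a = (1 − sin φ)/(1 + sin φ) = (1 − sin 39.8°)/(1 + sin 39.8°) = 0.2194.

0.219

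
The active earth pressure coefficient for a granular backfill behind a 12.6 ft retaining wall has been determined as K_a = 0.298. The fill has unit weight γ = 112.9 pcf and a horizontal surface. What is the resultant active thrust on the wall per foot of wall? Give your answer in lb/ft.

2670 lb/ft

P = ½ K_a γ H² = 0.5 × 0.298 × 112.9 × 12.6² = 2671 lb/ft.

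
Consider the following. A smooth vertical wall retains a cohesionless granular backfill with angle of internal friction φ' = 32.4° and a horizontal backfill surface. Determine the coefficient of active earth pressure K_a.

0.302

K_a = tan²(45° − φ/2) = tan²(28.80°) = 0.3022.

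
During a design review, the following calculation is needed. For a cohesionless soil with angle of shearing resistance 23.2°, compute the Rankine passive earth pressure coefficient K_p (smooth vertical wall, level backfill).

2.30

K_p = (1 + sin φ)/(1 − sin φ) = tan²(45° + 23.2°/2) = 2.300.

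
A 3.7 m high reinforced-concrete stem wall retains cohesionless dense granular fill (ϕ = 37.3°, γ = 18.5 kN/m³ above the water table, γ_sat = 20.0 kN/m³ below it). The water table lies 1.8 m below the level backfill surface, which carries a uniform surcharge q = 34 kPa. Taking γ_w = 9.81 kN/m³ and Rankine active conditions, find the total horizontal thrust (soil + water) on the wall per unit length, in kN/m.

K_a = tan²(45° − φ/2) = 0.2453.
γ' = 20.0 − 9.81 = 10.19 kN/m³. h₂ = H − d_w = 1.9 m.
σ'_h: at surface K_a·q = 8.342; at WT K_a(q+γd_w) = 16.51; at base K_a(q+γd_w+γ'h₂) = 21.26 kPa.
P₁ = ½(8.342+16.51)×1.8 = 22.37; P₂ = ½(16.51+21.26)×1.9 = 35.88; P_w = ½γ_w h₂² = 17.71.
Total = 22.37+35.88+17.71 = 75.96 kN/m.

76.0 kN/m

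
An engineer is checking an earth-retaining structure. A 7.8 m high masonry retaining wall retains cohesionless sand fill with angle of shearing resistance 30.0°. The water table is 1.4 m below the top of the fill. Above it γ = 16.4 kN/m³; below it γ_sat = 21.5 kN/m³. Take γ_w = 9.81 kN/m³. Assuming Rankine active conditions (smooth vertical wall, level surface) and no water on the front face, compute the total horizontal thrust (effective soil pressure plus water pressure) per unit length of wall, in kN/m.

335 kN/m

K_a = tan²(45° − φ/2) = 0.3333.
γ' = 21.5 − 9.81 = 11.69 kN/m³. Depth below WT = 6.4 m.
σ'_h at WT = K_a γ d_w = 7.653 kPa; at base = 7.653 + K_a γ' × 6.4 = 32.59 kPa.
P₁ (0–1.4 m) = ½×7.653×1.4 = 5.357. P₂ (1.4–7.8 m) = ½(7.653+32.59)×6.4 = 128.8.
P_w = ½ γ_w h₂² = 0.5×9.81×6.4² = 200.9. Total = 5.357+128.8+200.9 = 335.1 kN/m.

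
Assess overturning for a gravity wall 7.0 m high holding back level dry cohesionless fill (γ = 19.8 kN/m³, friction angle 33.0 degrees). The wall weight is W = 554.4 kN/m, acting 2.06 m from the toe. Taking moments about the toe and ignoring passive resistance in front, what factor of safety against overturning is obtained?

K_a = tan²(45° − 33.0°/2) = 0.2948.
P_a = ½K_aγH² = 0.5×0.2948×19.8×7.0² = 143.0 kN/m, acting at H/3 = 2.333 m above the base.
Overturning moment M_o = P_a × H/3 = 143.0 × 2.333 = 333.7.
Resisting moment M_r = W × 2.06 = 554.4 × 2.06 = 1142.
FS_overturning = M_r/M_o = 1142/333.7 = 3.423.

3.42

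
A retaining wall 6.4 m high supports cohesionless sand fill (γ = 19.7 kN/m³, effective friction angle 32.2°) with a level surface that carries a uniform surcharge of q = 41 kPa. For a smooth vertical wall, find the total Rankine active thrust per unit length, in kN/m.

K_a = tan²(45° − φ/2) = 0.3047.
Soil triangle: ½ K_a γ H² = 0.5×0.3047×19.7×6.4² = 122.9 kN/m.
Surcharge rectangle: K_a q H = 0.3047×41×6.4 = 79.96 kN/m.
Total = 122.9 + 79.96 = 202.9 kN/m.

203 kN/m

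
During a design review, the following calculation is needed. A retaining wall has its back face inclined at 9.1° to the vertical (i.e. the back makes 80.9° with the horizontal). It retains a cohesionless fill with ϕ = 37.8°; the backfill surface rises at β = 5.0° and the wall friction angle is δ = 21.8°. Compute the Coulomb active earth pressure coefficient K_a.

K_a = sin²(α+φ) / [sin²α · sin(α−δ) · (1 + √{sin(φ+δ)sin(φ−β) / (sin(α−δ)sin(α+β))})²].
With α = 80.9°, φ = 37.8°, δ = 21.8°, β = 5.0°: K_a = 0.3042.

0.304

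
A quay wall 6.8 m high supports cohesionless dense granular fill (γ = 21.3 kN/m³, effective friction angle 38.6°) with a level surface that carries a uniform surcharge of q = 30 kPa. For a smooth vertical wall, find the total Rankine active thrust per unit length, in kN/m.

161 kN/m

K_a = tan²(45° − φ/2) = 0.2316.
Soil triangle: ½ K_a γ H² = 0.5×0.2316×21.3×6.8² = 114.1 kN/m.
Surcharge rectangle: K_a q H = 0.2316×30×6.8 = 47.25 kN/m.
Total = 114.1 + 47.25 = 161.3 kN/m.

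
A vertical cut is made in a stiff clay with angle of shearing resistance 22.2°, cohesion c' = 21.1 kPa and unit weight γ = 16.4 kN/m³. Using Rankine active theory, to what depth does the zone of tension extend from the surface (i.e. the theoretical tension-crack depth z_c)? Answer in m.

K_a = tan²(45° − 22.2°/2) = 0.4515; √K_a = 0.6720.
The active pressure is zero where K_a γ z = 2c√K_a, so z_c = 2c/(γ√K_a) = 2×21.1/(16.4×0.6720) = 3.829 m.

3.83 m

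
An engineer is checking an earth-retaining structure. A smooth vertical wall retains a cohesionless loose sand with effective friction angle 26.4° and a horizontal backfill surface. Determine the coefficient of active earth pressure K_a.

K_a = tan²(45° − φ/2) = tan²(31.80°) = 0.3844.

0.384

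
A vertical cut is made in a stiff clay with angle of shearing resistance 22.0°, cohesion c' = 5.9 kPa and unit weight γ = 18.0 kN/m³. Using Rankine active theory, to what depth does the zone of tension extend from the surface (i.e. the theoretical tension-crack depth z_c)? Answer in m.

K_a = tan²(45° − 22.0°/2) = 0.4550; √K_a = 0.6745.
The active pressure is zero where K_a γ z = 2c√K_a, so z_c = 2c/(γ√K_a) = 2×5.9/(18.0×0.6745) = 0.9719 m.

0.972 m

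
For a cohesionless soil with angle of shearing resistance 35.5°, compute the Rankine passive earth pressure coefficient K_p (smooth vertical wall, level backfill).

3.77

K_p = (1 + sin φ)/(1 − sin φ) = tan²(45° + 35.5°/2) = 3.770.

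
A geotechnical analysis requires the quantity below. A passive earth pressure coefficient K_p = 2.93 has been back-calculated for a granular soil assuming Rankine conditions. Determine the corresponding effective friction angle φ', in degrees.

K_p = (1+sin φ)/(1−sin φ) ⇒ sin φ = (K_p − 1)/(K_p + 1) = 0.4911.
φ = arcsin(0.4911) = 29.41°.

29.4°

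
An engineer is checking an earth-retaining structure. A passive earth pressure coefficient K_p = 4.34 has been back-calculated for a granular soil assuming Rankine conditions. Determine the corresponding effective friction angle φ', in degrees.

38.7°

K_p = (1+sin φ)/(1−sin φ) ⇒ sin φ = (K_p − 1)/(K_p + 1) = 0.6255.
φ = arcsin(0.6255) = 38.72°.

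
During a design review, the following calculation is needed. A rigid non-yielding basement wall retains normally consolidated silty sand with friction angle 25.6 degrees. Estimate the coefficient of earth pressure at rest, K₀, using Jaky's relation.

K₀ = 1 − sin φ' = 1 − sin 25.6° = 0.5679.

0.568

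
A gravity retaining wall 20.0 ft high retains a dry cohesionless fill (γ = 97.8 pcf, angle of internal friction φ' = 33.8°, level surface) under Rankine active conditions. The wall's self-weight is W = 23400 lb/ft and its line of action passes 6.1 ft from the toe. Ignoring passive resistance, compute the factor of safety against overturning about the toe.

3.84

K_a = tan²(45° − 33.8°/2) = 0.2851.
P_a = ½K_aγH² = 0.5×0.2851×97.8×20.0² = 5577 lb/ft, acting at H/3 = 6.667 ft above the base.
Overturning moment M_o = P_a × H/3 = 5577 × 6.667 = 37180.
Resisting moment M_r = W × 6.1 = 23400 × 6.1 = 142700.
FS_overturning = M_r/M_o = 142700/37180 = 3.839.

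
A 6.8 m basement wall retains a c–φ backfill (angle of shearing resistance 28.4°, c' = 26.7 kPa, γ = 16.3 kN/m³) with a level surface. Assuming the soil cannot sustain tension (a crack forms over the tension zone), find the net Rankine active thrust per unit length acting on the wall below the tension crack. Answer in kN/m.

K_a = 0.3554; √K_a = 0.5961.
Tension-crack depth z_c = 2c/(γ√K_a) = 2×26.7/(16.3×0.5961) = 5.496 m.
σ_a at base = K_a γ H − 2c√K_a = 0.3554×16.3×6.8 − 2×26.7×0.5961 = 7.555 kPa.
P_a = ½ × 7.555 × (H − z_c) = 0.5×7.555×1.304 = 4.927 kN/m.

4.93 kN/m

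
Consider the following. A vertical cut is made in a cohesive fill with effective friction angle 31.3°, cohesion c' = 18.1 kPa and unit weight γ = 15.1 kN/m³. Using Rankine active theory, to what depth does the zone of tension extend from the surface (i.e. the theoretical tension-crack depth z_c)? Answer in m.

K_a = tan²(45° − 31.3°/2) = 0.3162; √K_a = 0.5623.
The active pressure is zero where K_a γ z = 2c√K_a, so z_c = 2c/(γ√K_a) = 2×18.1/(15.1×0.5623) = 4.263 m.

4.26 m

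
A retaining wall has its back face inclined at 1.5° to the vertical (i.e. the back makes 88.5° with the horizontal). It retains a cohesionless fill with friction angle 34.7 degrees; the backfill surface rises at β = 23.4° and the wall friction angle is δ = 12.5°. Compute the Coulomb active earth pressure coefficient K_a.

0.369

K_a = sin²(α+φ) / [sin²α · sin(α−δ) · (1 + √{sin(φ+δ)sin(φ−β) / (sin(α−δ)sin(α+β))})²].
With α = 88.5°, φ = 34.7°, δ = 12.5°, β = 23.4°: K_a = 0.3686.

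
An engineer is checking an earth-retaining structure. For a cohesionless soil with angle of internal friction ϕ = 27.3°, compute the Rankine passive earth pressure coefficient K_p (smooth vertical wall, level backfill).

2.69

K_p = (1 + sin φ)/(1 − sin φ) = tan²(45° + 27.3°/2) = 2.694.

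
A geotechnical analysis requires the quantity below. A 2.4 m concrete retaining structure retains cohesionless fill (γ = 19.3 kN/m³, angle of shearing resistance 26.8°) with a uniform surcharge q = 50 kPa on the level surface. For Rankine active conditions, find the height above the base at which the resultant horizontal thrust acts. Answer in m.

K_a = 0.3785.
Triangular part P₁ = ½K_aγH² = 21.04 at H/3 = 0.8000 m; rectangular part P₂ = K_a q H = 45.42 at H/2 = 1.200 m.
ȳ = (P₁·0.8000 + P₂·1.200)/(P₁+P₂) = 1.073 m.

1.07 m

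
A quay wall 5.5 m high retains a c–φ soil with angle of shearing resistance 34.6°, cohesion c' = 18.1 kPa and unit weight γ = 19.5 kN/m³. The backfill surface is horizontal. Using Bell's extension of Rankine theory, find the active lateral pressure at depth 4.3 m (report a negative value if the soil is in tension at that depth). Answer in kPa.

K_a = (1 − sin φ)/(1 + sin φ) = 0.2756.
σ_a = K_a γ z − 2c√K_a = 0.2756×19.5×4.3 − 2×18.1×0.5250 = 4.107 kPa.

4.11 kPa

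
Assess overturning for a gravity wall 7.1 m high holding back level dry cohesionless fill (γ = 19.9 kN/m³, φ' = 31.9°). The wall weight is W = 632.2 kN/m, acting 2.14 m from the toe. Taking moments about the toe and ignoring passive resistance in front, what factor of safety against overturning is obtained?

K_a = tan²(45° − 31.9°/2) = 0.3085.
P_a = ½K_aγH² = 0.5×0.3085×19.9×7.1² = 154.7 kN/m, acting at H/3 = 2.367 m above the base.
Overturning moment M_o = P_a × H/3 = 154.7 × 2.367 = 366.2.
Resisting moment M_r = W × 2.14 = 632.2 × 2.14 = 1353.
FS_overturning = M_r/M_o = 1353/366.2 = 3.694.

3.69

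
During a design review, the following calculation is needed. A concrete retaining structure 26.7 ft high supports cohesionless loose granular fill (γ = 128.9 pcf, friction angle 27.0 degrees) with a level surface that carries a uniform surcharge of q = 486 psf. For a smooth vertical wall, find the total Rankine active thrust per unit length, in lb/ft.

K_a = tan²(45° − φ/2) = 0.3755.
Soil triangle: ½ K_a γ H² = 0.5×0.3755×128.9×26.7² = 17250 lb/ft.
Surcharge rectangle: K_a q H = 0.3755×486×26.7 = 4873 lb/ft.
Total = 17250 + 4873 = 22130 lb/ft.

22100 lb/ft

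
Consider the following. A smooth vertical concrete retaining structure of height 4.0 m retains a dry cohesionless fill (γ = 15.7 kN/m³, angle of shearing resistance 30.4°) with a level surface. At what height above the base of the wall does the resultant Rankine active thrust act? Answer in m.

K_a = 0.3280.
The pressure distribution is triangular, so the resultant acts at H/3 above the base = 4.0/3 = 1.333 m.

1.33 m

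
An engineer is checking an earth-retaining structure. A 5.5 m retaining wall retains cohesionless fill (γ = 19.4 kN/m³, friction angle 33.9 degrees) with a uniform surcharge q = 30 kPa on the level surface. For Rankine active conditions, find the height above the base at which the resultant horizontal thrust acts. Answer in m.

2.16 m

K_a = 0.2839.
Triangular part P₁ = ½K_aγH² = 83.31 at H/3 = 1.833 m; rectangular part P₂ = K_a q H = 46.84 at H/2 = 2.750 m.
ȳ = (P₁·1.833 + P₂·2.750)/(P₁+P₂) = 2.163 m.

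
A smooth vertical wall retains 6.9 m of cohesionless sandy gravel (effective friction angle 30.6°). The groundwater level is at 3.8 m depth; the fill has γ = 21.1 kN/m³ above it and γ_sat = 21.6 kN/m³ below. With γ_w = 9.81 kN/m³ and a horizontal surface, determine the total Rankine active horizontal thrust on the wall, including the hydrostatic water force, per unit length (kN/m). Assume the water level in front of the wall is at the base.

196 kN/m

K_a = tan²(45° − φ/2) = 0.3253.
γ' = 21.6 − 9.81 = 11.79 kN/m³. Depth below WT = 3.1 m.
σ'_h at WT = K_a γ d_w = 26.09 kPa; at base = 26.09 + K_a γ' × 3.1 = 37.98 kPa.
P₁ (0–3.8 m) = ½×26.09×3.8 = 49.56. P₂ (3.8–6.9 m) = ½(26.09+37.98)×3.1 = 99.30.
P_w = ½ γ_w h₂² = 0.5×9.81×3.1² = 47.14. Total = 49.56+99.30+47.14 = 196.0 kN/m.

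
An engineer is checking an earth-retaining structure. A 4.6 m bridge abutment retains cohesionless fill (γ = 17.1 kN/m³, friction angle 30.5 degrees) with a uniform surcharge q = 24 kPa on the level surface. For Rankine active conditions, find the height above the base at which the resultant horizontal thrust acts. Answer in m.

K_a = 0.3267.
Triangular part P₁ = ½K_aγH² = 59.10 at H/3 = 1.533 m; rectangular part P₂ = K_a q H = 36.06 at H/2 = 2.300 m.
ȳ = (P₁·1.533 + P₂·2.300)/(P₁+P₂) = 1.824 m.

1.82 m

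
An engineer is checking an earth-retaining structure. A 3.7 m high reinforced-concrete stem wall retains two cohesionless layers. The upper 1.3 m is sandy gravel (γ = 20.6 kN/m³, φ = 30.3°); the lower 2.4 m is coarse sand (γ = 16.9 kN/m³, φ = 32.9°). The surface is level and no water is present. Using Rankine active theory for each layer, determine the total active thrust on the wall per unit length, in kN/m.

K_a1 = tan²(45°−30.3°/2) = 0.3293; K_a2 = tan²(45°−32.9°/2) = 0.2960.
Layer 1: σ at base = K_a1 γ₁ h₁ = 8.819 kPa; P₁ = ½×8.819×1.3 = 5.732.
Layer 2: σ_v at top = γ₁h₁ = 26.78; σ_h top = K_a2×26.78 = 7.928; σ_h base = K_a2×(26.78+16.9×2.4) = 19.93.
P₂ = ½(7.928+19.93)×2.4 = 33.43. Total P_a = 5.732+33.43 = 39.17 kN/m.

39.2 kN/m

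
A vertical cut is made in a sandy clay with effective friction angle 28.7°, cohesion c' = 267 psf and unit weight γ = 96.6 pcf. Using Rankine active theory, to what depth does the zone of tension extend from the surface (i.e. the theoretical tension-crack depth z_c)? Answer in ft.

9.33 ft

K_a = tan²(45° − 28.7°/2) = 0.3511; √K_a = 0.5926.
The active pressure is zero where K_a γ z = 2c√K_a, so z_c = 2c/(γ√K_a) = 2×267/(96.6×0.5926) = 9.329 ft.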